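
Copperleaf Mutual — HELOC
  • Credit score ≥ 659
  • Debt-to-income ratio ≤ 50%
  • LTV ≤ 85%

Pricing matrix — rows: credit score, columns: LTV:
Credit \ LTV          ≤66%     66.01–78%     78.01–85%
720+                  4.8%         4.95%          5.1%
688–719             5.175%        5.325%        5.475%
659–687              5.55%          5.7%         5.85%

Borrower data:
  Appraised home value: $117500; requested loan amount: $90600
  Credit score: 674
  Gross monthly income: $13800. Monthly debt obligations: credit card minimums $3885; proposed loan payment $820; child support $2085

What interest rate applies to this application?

5.7%

Credit score 674 ≥ 659; Total monthly debts = (3,885 + 820 + 2,085) = 6,790. Debt-to-income = 6,790/13,800 = 49.2% — meets 50% limit
LTV = 90,600/117,500 = 77.1% ≤ 85%
Row: 674 falls in 659–687. Column: 77.1% falls in 66.01–78%. Rate = 5.7%.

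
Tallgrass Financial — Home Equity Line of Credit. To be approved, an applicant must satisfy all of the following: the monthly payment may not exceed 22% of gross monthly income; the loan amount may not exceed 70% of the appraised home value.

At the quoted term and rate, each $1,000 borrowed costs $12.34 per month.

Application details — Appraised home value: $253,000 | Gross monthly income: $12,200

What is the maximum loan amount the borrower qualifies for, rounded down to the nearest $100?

$177,100

Payment cap: 22% × $12,200 = $2,684/month.
At $12.34 per $1,000, that supports 2,684/12.34 × 1,000 ≈ $217,504 → $217,500.
LTV cap: 70% × $253,000 = $177,100 → $177,100.
Binding constraint: loan-to-value.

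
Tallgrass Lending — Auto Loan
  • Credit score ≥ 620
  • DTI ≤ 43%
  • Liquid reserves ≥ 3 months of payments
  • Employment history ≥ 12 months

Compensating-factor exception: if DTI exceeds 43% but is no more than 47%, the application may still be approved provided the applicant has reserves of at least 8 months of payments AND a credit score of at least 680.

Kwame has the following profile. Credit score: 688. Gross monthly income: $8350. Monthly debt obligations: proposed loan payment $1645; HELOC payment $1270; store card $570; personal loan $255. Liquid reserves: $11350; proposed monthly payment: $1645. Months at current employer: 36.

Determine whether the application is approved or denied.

Credit score 688 ≥ 620 (meets base)
Total debts = (1,645 + 1,270 + 570 + 255) = 3,740. DTI: 3,740 ÷ 8,350 = 44.8%, over the 43% base limit.
Reserves = 11,350/1,645 = 6.9 months ≥ 3
Employment 36 ≥ 12 months
DTI 44.8% is within the 43%–47% exception band; checking compensating factors.
Reserves 6.9 < 8 months; credit score 688 ≥ 680.
Compensating-factor requirement not fully met.

Denied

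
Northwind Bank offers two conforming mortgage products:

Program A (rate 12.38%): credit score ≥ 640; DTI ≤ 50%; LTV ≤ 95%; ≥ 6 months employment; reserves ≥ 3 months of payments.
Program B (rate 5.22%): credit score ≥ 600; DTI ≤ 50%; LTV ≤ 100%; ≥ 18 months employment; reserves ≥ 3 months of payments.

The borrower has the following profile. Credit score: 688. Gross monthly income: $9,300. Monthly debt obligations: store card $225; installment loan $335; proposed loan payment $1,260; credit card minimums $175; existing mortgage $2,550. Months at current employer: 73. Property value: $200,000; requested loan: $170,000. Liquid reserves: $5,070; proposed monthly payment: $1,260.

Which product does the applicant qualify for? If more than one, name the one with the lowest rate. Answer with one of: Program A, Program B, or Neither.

Program B

Total debts = (225 + 335 + 1,260 + 175 + 2,550) = 4,545; DTI = 4,545/9,300 = 48.9%.
LTV = 170,000/200,000 = 85%.
Reserves = 5,070/1,260 = 4.0 months.
Program A: score 688 ≥ 640; DTI 48.9% ≤ 50%; LTV 85% ≤ 95%; employment 73 ≥ 6 mo; reserves 4.0 ≥ 3 mo → qualifies.
Program B: score 688 ≥ 600; DTI 48.9% ≤ 50%; LTV 85% ≤ 100%; employment 73 ≥ 18 mo; reserves 4.0 ≥ 3 mo → qualifies.
Qualifying: Program A, Program B. Lowest rate is 5.22% → Program B.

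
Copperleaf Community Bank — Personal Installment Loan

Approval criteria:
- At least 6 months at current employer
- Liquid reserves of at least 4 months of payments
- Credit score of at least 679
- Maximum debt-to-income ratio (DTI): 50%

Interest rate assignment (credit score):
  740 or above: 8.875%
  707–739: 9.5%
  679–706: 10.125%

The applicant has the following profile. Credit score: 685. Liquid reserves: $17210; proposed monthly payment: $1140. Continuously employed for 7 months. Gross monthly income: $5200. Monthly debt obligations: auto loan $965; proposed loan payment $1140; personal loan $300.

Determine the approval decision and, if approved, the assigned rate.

Approved at 10.125%

Credit score 685 ≥ 679 (meets minimum)
Total monthly debts = (965 + 1,140 + 300) = 2,405. DTI: 2,405 ÷ 5,200 = 46.2%, within the 50% cap
Reserves = 17,210/1,140 = 15.1 months ≥ 4
Employment 7 ≥ 6 months
All requirements met. Score 685 falls in the 679–706 tier → 10.125%.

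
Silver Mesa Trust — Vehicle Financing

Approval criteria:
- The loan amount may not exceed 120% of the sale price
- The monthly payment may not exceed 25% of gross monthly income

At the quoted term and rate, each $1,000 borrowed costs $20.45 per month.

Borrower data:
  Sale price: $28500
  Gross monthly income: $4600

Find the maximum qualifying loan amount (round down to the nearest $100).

$34,200

Payment cap: 25% × $4,600 = $1,150/month.
At $20.45 per $1,000, that supports 1,150/20.45 × 1,000 ≈ $56,234 → $56,200.
LTV cap: 120% × $28,500 = $34,200 → $34,200.
Binding constraint: loan-to-value.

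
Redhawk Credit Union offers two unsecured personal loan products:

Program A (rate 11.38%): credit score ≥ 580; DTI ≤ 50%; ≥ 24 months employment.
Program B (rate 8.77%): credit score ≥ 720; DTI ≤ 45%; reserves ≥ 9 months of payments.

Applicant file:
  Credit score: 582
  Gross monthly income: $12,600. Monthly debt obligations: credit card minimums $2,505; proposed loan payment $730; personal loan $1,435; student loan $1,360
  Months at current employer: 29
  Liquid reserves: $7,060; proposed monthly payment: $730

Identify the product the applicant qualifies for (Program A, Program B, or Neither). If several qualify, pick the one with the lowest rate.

Program A

Total debts = (2,505 + 730 + 1,435 + 1,360) = 6,030; DTI = 6,030/12,600 = 47.9%.
Reserves = 7,060/730 = 9.7 months.
Program A: score 582 ≥ 580; DTI 47.9% ≤ 50%; employment 29 ≥ 24 mo → qualifies.
Program B: score 582 < 720; DTI 47.9% > 45%; reserves 9.7 ≥ 9 mo → does not qualify.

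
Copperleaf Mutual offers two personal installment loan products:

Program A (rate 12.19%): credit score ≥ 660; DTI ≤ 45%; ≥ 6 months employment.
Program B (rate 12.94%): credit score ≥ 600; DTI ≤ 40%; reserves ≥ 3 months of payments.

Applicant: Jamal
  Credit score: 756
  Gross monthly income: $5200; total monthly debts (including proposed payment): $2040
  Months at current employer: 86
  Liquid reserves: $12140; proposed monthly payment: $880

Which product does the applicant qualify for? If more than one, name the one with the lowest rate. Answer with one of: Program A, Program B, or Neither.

DTI = 2,040/5,200 = 39.2%.
Reserves = 12,140/880 = 13.8 months.
Program A: score 756 ≥ 660; DTI 39.2% ≤ 45%; employment 86 ≥ 6 mo → qualifies.
Program B: score 756 ≥ 600; DTI 39.2% ≤ 40%; reserves 13.8 ≥ 3 mo → qualifies.
Qualifying: Program A, Program B. Lowest rate is 12.19% → Program A.

Program A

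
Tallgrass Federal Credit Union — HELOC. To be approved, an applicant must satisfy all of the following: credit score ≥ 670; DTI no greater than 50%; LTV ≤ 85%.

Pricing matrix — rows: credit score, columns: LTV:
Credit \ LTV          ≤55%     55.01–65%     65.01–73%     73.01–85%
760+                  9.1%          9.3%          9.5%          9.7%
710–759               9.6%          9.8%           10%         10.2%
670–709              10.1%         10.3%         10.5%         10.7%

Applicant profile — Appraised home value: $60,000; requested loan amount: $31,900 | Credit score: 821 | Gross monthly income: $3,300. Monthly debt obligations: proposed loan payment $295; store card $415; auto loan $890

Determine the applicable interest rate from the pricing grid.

Credit score 821 ≥ 670; Total monthly debts = (295 + 415 + 890) = 1,600. DTI: 1,600 ÷ 3,300 = 48.5%, within the 50% cap
Loan-to-value = 31,900/60,000 = 53.2% — pass (85% max)
Row: 821 falls in 760+. Column: 53.2% falls in ≤55%. Rate = 9.1%.

9.1%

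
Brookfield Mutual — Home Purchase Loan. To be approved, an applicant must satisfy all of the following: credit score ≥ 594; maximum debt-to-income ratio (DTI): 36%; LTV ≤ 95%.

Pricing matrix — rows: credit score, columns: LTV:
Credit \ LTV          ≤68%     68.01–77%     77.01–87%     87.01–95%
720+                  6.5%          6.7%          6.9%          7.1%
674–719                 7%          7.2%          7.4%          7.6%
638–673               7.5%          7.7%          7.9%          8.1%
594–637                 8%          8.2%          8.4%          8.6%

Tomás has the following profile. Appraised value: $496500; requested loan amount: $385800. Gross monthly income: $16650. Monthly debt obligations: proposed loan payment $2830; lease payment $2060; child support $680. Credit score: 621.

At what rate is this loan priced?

8.4%

Credit score 621 ≥ 594; Total monthly debts = (2,830 + 2,060 + 680) = 5,570. DTI = 5,570/16,650 = 33.5% ≤ 36%
Loan-to-value = 385,800/496,500 = 77.7% — pass (95% max)
Score 621 is in the 594–637 band; LTV 77.7% is in the 77.01–87% band → 8.4%.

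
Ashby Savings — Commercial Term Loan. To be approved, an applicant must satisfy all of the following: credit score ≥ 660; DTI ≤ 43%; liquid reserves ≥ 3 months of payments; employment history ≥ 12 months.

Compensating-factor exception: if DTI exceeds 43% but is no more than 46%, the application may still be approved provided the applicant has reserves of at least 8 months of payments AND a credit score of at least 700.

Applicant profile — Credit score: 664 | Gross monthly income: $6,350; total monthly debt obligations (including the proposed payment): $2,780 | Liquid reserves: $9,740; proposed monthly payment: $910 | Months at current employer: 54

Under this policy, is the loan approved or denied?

Denied

Credit score 664 ≥ 660 (meets base)
DTI: 2,780 ÷ 6,350 = 43.8%, over the 43% base limit.
Liquid reserves cover 9,740/910 = 10.7 months — ≥ 3 required
Employment 54 ≥ 12 months
DTI 43.8% is within the 43%–46% exception band; checking compensating factors.
Override check — reserves: 10.7 mo (ok); score: 664 (below 700).
Override conditions not both satisfied; exception does not apply.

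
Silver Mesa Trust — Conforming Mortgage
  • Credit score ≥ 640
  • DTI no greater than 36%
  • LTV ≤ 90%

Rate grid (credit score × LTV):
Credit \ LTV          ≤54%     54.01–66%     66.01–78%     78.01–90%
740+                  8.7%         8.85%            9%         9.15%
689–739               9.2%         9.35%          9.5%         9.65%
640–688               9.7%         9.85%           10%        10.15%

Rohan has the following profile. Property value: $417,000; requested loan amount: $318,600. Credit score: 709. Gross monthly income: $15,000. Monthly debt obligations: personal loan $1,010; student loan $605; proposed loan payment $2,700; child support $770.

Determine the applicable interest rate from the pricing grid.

Credit score 709 ≥ 640; Total monthly debts = (1,010 + 605 + 2,700 + 770) = 5,085. Debt-to-income = 5,085/15,000 = 33.9% — meets 36% limit
Loan-to-value = 318,600/417,000 = 76.4% — pass (90% max)
Row: 709 falls in 689–739. Column: 76.4% falls in 66.01–78%. Rate = 9.5%.

9.5%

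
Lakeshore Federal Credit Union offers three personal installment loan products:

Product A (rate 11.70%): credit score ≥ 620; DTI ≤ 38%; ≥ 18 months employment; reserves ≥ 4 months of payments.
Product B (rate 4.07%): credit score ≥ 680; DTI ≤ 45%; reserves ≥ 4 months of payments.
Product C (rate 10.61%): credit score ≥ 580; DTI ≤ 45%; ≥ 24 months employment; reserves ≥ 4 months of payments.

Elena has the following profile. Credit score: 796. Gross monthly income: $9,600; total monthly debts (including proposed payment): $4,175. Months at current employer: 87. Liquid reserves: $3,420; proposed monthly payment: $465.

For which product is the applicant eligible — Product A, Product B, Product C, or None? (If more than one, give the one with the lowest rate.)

Product B

DTI = 4,175/9,600 = 43.5%.
Reserves = 3,420/465 = 7.4 months.
Product A: score 796 ≥ 620; DTI 43.5% > 38%; employment 87 ≥ 18 mo; reserves 7.4 ≥ 4 mo → does not qualify.
Product B: score 796 ≥ 680; DTI 43.5% ≤ 45%; reserves 7.4 ≥ 4 mo → qualifies.
Product C: score 796 ≥ 580; DTI 43.5% ≤ 45%; employment 87 ≥ 24 mo; reserves 7.4 ≥ 4 mo → qualifies.
Qualifying: Product B, Product C. Lowest rate is 4.07% → Product B.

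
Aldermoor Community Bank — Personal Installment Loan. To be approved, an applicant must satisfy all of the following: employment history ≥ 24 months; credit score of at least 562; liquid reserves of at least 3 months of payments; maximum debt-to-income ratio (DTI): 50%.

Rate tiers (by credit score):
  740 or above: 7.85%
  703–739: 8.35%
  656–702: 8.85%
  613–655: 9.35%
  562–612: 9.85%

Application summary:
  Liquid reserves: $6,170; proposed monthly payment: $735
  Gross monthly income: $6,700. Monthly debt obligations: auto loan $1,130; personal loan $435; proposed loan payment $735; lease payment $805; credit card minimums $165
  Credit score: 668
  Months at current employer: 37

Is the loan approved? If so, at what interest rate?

Credit score 668 ≥ 562 (meets minimum)
Employment 37 ≥ 24 months
Total monthly debts = (1,130 + 435 + 735 + 805 + 165) = 3,270. Debt-to-income = 3,270/6,700 = 48.8% — meets 50% limit
Liquid reserves cover 6,170/735 = 8.4 months — ≥ 3 required
All requirements met. Score 668 falls in the 656–702 tier → 8.85%.

Approved at 8.85%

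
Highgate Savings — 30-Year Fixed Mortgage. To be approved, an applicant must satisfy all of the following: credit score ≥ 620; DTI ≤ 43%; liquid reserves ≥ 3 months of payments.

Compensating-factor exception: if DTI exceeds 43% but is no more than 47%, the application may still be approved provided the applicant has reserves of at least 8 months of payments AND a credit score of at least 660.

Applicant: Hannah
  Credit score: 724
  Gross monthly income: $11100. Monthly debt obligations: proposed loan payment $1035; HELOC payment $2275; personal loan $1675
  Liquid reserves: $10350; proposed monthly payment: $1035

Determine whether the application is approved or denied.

Credit score 724 ≥ 620 (meets base)
Total debts = (1,035 + 2,275 + 1,675) = 4,985. DTI = 4,985/11,100 = 44.9% > 43% — standard DTI limit exceeded.
Reserves = 10,350/1,035 = 10.0 months ≥ 3
44.9% falls in the override range (43%–47%), so the compensating-factor test applies.
Reserves 10.0 ≥ 8 months; credit score 724 ≥ 660.
Both compensating conditions met → exception applies.

Approved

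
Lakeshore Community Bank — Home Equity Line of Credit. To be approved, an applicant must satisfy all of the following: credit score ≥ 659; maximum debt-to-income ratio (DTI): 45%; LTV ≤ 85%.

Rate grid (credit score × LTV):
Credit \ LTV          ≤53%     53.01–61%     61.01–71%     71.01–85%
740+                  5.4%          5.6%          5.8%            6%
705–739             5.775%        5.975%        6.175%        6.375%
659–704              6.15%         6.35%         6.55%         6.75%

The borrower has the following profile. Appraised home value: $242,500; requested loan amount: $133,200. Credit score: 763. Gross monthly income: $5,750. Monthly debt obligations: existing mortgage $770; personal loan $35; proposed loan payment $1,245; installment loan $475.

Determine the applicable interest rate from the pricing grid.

Credit score 763 ≥ 659; Total monthly debts = (770 + 35 + 1,245 + 475) = 2,525. DTI = 2,525/5,750 = 43.9% ≤ 45%
LTV: 133,200 ÷ 242,500 = 54.9%, within 85% cap
Row: 763 falls in 740+. Column: 54.9% falls in 53.01–61%. Rate = 5.6%.

5.6%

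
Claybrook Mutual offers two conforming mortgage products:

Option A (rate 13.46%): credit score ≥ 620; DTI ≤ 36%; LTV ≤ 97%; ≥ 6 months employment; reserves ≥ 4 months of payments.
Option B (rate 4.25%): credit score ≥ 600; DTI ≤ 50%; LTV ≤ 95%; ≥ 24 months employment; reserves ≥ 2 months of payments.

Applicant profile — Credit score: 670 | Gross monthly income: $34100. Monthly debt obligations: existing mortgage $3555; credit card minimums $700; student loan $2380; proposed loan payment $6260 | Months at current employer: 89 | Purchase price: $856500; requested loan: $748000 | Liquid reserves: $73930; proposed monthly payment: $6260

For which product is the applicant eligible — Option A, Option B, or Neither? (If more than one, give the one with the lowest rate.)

Option B

Total debts = (3,555 + 700 + 2,380 + 6,260) = 12,895; DTI = 12,895/34,100 = 37.8%.
LTV = 748,000/856,500 = 87.3%.
Reserves = 73,930/6,260 = 11.8 months.
Option A: score 670 ≥ 620; DTI 37.8% > 36%; LTV 87.3% ≤ 97%; employment 89 ≥ 6 mo; reserves 11.8 ≥ 4 mo → does not qualify.
Option B: score 670 ≥ 600; DTI 37.8% ≤ 50%; LTV 87.3% ≤ 95%; employment 89 ≥ 24 mo; reserves 11.8 ≥ 2 mo → qualifies.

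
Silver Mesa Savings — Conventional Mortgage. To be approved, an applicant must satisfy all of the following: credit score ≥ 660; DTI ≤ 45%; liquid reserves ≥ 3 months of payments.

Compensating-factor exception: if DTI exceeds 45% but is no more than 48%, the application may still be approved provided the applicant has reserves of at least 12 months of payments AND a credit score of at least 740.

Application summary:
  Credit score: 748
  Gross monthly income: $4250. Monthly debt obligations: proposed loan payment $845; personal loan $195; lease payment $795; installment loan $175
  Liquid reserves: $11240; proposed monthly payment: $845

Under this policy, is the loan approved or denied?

Credit score 748 ≥ 660 (meets base)
Total debts = (845 + 195 + 795 + 175) = 2,010. DTI: 2,010 ÷ 4,250 = 47.3%, over the 45% base limit.
Liquid reserves cover 11,240/845 = 13.3 months — ≥ 3 required
47.3% falls in the override range (45%–48%), so the compensating-factor test applies.
Override check — reserves: 13.3 mo (ok); score: 748 (ok).
Both override conditions satisfied; DTI exception granted.

Approved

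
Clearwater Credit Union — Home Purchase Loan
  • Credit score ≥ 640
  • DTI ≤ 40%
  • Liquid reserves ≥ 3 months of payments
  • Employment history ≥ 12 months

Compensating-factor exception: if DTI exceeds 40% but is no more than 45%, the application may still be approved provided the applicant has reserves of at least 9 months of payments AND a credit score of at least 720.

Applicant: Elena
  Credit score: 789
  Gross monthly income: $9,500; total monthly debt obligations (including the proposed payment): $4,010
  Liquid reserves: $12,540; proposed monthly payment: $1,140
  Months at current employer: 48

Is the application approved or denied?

Credit score 789 ≥ 640 (meets base)
DTI: 4,010 ÷ 9,500 = 42.2%, over the 40% base limit.
Reserves = 12,540/1,140 = 11.0 months ≥ 3
Employment 48 ≥ 12 months
DTI 42.2% is within the 40%–45% exception band; checking compensating factors.
Reserves 11.0 ≥ 9 months; credit score 789 ≥ 720.
Both compensating conditions met → exception applies.

Approved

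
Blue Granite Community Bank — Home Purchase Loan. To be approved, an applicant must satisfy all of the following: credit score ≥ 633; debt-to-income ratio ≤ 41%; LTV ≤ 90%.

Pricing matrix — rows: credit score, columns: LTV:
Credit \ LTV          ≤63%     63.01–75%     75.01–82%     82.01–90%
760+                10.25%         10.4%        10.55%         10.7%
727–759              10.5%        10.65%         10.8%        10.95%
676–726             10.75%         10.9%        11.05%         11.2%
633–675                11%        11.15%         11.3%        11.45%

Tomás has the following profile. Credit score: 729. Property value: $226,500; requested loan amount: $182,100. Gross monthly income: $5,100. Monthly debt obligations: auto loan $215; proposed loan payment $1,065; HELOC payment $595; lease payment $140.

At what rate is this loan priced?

10.8%

Credit score 729 ≥ 633; Total monthly debts = (215 + 1,065 + 595 + 140) = 2,015. Debt-to-income = 2,015/5,100 = 39.5% — meets 41% limit
Loan-to-value = 182,100/226,500 = 80.4% — pass (90% max)
Score 729 is in the 727–759 band; LTV 80.4% is in the 75.01–82% band → 10.8%.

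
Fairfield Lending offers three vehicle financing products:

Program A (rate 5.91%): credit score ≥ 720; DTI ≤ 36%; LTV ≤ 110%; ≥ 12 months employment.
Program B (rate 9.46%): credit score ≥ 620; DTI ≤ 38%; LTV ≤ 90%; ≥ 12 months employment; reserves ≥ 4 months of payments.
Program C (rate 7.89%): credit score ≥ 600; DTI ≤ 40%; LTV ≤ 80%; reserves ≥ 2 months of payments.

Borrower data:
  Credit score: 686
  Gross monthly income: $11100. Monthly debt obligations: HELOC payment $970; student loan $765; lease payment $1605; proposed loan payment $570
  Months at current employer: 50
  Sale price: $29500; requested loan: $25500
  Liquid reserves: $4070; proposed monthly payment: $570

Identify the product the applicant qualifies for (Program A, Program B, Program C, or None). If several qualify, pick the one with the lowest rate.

Total debts = (970 + 765 + 1,605 + 570) = 3,910; DTI = 3,910/11,100 = 35.2%.
LTV = 25,500/29,500 = 86.4%.
Reserves = 4,070/570 = 7.1 months.
Program A: score 686 < 720; DTI 35.2% ≤ 36%; LTV 86.4% ≤ 110%; employment 50 ≥ 12 mo → does not qualify.
Program B: score 686 ≥ 620; DTI 35.2% ≤ 38%; LTV 86.4% ≤ 90%; employment 50 ≥ 12 mo; reserves 7.1 ≥ 4 mo → qualifies.
Program C: score 686 ≥ 600; DTI 35.2% ≤ 40%; LTV 86.4% > 80%; reserves 7.1 ≥ 2 mo → does not qualify.

Program B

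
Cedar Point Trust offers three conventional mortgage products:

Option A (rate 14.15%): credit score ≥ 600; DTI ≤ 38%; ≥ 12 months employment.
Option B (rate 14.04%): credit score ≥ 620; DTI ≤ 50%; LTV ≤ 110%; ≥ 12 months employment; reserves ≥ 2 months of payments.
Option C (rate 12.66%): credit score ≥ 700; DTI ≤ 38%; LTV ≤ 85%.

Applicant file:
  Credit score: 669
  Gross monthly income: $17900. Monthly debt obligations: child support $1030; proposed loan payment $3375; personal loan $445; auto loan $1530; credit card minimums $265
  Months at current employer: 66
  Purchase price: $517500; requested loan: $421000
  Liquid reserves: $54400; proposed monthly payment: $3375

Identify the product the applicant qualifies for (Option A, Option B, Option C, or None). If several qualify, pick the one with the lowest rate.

Total debts = (1,030 + 3,375 + 445 + 1,530 + 265) = 6,645; DTI = 6,645/17,900 = 37.1%.
LTV = 421,000/517,500 = 81.4%.
Reserves = 54,400/3,375 = 16.1 months.
Option A: score 669 ≥ 600; DTI 37.1% ≤ 38%; employment 66 ≥ 12 mo → qualifies.
Option B: score 669 ≥ 620; DTI 37.1% ≤ 50%; LTV 81.4% ≤ 110%; employment 66 ≥ 12 mo; reserves 16.1 ≥ 2 mo → qualifies.
Option C: score 669 < 700; DTI 37.1% ≤ 38%; LTV 81.4% ≤ 85% → does not qualify.
Qualifying: Option A, Option B. Lowest rate is 14.04% → Option B.

Option B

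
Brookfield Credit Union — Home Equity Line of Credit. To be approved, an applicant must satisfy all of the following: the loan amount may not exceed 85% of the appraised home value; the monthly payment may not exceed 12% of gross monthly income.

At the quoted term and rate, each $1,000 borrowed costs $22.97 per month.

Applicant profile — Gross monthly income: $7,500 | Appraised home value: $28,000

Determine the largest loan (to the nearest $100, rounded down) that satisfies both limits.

$23,800

Payment cap: 12% × $7,500 = $900/month.
At $22.97 per $1,000, that supports 900/22.97 × 1,000 ≈ $39,181 → $39,100.
LTV cap: 85% × $28,000 = $23,800 → $23,800.
Binding constraint: loan-to-value.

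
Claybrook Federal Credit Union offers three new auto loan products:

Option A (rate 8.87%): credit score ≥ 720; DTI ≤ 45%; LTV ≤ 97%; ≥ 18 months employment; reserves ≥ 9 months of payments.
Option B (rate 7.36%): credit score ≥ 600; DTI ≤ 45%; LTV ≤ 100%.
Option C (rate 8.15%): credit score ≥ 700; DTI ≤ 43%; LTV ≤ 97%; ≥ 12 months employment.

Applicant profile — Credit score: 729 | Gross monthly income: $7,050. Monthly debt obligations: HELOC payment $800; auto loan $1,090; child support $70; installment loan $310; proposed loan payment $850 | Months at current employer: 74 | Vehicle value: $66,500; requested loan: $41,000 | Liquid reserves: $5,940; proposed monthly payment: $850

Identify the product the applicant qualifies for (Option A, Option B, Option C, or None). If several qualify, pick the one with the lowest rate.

Total debts = (800 + 1,090 + 70 + 310 + 850) = 3,120; DTI = 3,120/7,050 = 44.3%.
LTV = 41,000/66,500 = 61.7%.
Reserves = 5,940/850 = 7.0 months.
Option A: score 729 ≥ 720; DTI 44.3% ≤ 45%; LTV 61.7% ≤ 97%; employment 74 ≥ 18 mo; reserves 7.0 < 9 mo → does not qualify.
Option B: score 729 ≥ 600; DTI 44.3% ≤ 45%; LTV 61.7% ≤ 100% → qualifies.
Option C: score 729 ≥ 700; DTI 44.3% > 43%; LTV 61.7% ≤ 97%; employment 74 ≥ 12 mo → does not qualify.

Option B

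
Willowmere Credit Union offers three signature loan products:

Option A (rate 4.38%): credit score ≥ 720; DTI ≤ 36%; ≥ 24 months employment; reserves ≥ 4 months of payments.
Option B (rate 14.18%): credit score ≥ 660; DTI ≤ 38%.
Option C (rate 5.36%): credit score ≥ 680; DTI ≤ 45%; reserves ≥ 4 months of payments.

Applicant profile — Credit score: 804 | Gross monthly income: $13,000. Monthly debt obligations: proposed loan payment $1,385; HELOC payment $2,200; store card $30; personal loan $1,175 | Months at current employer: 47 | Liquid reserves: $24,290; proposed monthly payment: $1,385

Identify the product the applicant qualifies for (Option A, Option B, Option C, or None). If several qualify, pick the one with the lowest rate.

Total debts = (1,385 + 2,200 + 30 + 1,175) = 4,790; DTI = 4,790/13,000 = 36.8%.
Reserves = 24,290/1,385 = 17.5 months.
Option A: score 804 ≥ 720; DTI 36.8% > 36%; employment 47 ≥ 24 mo; reserves 17.5 ≥ 4 mo → does not qualify.
Option B: score 804 ≥ 660; DTI 36.8% ≤ 38% → qualifies.
Option C: score 804 ≥ 680; DTI 36.8% ≤ 45%; reserves 17.5 ≥ 4 mo → qualifies.
Qualifying: Option B, Option C. Lowest rate is 5.36% → Option C.

Option C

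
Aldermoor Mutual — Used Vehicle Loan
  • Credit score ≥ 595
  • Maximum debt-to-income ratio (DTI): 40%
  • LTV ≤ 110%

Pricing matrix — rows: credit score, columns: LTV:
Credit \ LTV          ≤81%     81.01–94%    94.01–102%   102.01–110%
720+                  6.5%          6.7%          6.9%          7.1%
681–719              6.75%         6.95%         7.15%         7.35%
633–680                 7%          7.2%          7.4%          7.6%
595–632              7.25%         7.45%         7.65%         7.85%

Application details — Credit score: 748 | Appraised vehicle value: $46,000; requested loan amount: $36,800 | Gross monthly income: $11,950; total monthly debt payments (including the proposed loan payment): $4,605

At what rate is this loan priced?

6.5%

Credit score 748 ≥ 595; DTI: 4,605 ÷ 11,950 = 38.5%, within the 40% cap
Loan-to-value = 36,800/46,000 = 80% — pass (110% max)
Credit 748 → row 720+; LTV 80% → column ≤81%. Grid cell → 6.5%.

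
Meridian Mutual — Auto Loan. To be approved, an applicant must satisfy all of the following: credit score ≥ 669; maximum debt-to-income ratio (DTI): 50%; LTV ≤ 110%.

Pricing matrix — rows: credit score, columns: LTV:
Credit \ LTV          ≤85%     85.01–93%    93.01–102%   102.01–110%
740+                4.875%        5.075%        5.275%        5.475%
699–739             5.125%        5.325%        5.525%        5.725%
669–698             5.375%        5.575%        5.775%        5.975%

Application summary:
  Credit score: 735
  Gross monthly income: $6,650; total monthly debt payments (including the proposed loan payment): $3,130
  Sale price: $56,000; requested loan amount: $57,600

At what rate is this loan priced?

5.725%

Credit score 735 ≥ 669; DTI = 3,130/6,650 = 47.1% ≤ 50%
Loan-to-value = 57,600/56,000 = 102.9% — pass (110% max)
Row: 735 falls in 699–739. Column: 102.9% falls in 102.01–110%. Rate = 5.725%.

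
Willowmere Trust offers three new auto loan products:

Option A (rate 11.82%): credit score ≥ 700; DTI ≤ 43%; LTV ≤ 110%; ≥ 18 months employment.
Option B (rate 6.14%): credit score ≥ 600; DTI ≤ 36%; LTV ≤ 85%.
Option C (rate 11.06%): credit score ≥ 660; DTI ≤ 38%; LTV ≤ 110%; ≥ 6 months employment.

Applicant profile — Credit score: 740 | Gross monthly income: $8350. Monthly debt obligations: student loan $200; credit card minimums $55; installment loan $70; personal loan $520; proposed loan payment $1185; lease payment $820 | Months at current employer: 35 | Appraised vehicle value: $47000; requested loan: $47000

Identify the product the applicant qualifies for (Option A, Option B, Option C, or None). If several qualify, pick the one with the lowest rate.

Option C

Total debts = (200 + 55 + 70 + 520 + 1,185 + 820) = 2,850; DTI = 2,850/8,350 = 34.1%.
LTV = 47,000/47,000 = 100%.
Option A: score 740 ≥ 700; DTI 34.1% ≤ 43%; LTV 100% ≤ 110%; employment 35 ≥ 18 mo → qualifies.
Option B: score 740 ≥ 600; DTI 34.1% ≤ 36%; LTV 100% > 85% → does not qualify.
Option C: score 740 ≥ 660; DTI 34.1% ≤ 38%; LTV 100% ≤ 110%; employment 35 ≥ 6 mo → qualifies.
Qualifying: Option A, Option C. Lowest rate is 11.06% → Option C.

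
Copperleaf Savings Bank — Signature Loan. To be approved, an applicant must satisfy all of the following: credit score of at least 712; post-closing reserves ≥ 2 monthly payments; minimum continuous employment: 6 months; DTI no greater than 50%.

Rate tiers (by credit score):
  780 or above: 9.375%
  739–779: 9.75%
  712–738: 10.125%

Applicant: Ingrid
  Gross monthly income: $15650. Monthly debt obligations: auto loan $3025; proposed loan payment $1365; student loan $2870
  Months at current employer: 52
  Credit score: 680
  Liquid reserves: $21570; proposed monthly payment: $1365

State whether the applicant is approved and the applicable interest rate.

Denied

Credit score 680 < 712 (below minimum)
Total monthly debts = (3,025 + 1,365 + 2,870) = 7,260. Debt-to-income = 7,260/15,650 = 46.4% — meets 50% limit
Employment 52 ≥ 6 months
Reserves: 21,570 ÷ 1,365 = 15.8 months (meets 2-month minimum)
Not all requirements met → denied.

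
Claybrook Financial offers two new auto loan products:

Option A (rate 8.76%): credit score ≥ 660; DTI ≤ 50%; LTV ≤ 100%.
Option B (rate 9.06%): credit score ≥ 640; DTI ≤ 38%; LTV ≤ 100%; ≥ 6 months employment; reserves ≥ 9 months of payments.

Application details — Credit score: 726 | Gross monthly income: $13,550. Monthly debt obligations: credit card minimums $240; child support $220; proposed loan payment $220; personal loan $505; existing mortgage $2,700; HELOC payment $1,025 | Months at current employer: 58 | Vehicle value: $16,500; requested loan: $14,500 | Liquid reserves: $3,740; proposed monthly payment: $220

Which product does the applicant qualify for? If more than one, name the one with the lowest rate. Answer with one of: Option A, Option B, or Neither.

Total debts = (240 + 220 + 220 + 505 + 2,700 + 1,025) = 4,910; DTI = 4,910/13,550 = 36.2%.
LTV = 14,500/16,500 = 87.9%.
Reserves = 3,740/220 = 17.0 months.
Option A: score 726 ≥ 660; DTI 36.2% ≤ 50%; LTV 87.9% ≤ 100% → qualifies.
Option B: score 726 ≥ 640; DTI 36.2% ≤ 38%; LTV 87.9% ≤ 100%; employment 58 ≥ 6 mo; reserves 17.0 ≥ 9 mo → qualifies.
Qualifying: Option A, Option B. Lowest rate is 8.76% → Option A.

Option A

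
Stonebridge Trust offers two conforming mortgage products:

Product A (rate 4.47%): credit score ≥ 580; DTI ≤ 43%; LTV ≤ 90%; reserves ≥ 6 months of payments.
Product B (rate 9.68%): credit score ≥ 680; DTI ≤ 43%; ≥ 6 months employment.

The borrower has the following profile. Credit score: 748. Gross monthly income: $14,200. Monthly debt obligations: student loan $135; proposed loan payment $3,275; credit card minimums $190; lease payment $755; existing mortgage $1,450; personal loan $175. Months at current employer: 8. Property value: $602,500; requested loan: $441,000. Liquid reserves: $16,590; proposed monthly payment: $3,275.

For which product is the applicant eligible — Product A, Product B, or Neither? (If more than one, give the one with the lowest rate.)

Total debts = (135 + 3,275 + 190 + 755 + 1,450 + 175) = 5,980; DTI = 5,980/14,200 = 42.1%.
LTV = 441,000/602,500 = 73.2%.
Reserves = 16,590/3,275 = 5.1 months.
Product A: score 748 ≥ 580; DTI 42.1% ≤ 43%; LTV 73.2% ≤ 90%; reserves 5.1 < 6 mo → does not qualify.
Product B: score 748 ≥ 680; DTI 42.1% ≤ 43%; employment 8 ≥ 6 mo → qualifies.

Product B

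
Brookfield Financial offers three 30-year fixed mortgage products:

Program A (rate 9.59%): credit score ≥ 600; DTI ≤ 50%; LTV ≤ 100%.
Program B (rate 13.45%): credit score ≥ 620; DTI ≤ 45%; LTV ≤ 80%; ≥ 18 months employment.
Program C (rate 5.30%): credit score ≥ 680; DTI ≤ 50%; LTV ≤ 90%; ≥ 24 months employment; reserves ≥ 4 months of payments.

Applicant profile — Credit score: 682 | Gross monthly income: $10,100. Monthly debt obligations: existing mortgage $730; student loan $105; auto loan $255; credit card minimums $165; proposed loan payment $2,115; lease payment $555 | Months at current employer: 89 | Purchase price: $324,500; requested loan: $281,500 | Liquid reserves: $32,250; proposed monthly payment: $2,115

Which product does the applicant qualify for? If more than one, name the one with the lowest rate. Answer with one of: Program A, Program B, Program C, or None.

Total debts = (730 + 105 + 255 + 165 + 2,115 + 555) = 3,925; DTI = 3,925/10,100 = 38.9%.
LTV = 281,500/324,500 = 86.7%.
Reserves = 32,250/2,115 = 15.2 months.
Program A: score 682 ≥ 600; DTI 38.9% ≤ 50%; LTV 86.7% ≤ 100% → qualifies.
Program B: score 682 ≥ 620; DTI 38.9% ≤ 45%; LTV 86.7% > 80%; employment 89 ≥ 18 mo → does not qualify.
Program C: score 682 ≥ 680; DTI 38.9% ≤ 50%; LTV 86.7% ≤ 90%; employment 89 ≥ 24 mo; reserves 15.2 ≥ 4 mo → qualifies.
Qualifying: Program A, Program C. Lowest rate is 5.30% → Program C.

Program C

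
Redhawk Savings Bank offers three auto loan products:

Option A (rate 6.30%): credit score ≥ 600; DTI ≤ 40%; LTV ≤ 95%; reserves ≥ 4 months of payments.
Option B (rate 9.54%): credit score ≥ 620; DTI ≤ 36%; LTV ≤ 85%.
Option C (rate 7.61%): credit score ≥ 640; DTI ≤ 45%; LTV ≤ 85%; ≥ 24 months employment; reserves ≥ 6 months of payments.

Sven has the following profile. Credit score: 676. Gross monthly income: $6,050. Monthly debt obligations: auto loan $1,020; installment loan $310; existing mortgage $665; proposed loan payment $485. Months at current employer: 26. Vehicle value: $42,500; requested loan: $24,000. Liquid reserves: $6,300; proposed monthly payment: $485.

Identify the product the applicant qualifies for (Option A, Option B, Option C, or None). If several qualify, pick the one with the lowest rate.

Option C

Total debts = (1,020 + 310 + 665 + 485) = 2,480; DTI = 2,480/6,050 = 41%.
LTV = 24,000/42,500 = 56.5%.
Reserves = 6,300/485 = 13.0 months.
Option A: score 676 ≥ 600; DTI 41% > 40%; LTV 56.5% ≤ 95%; reserves 13.0 ≥ 4 mo → does not qualify.
Option B: score 676 ≥ 620; DTI 41% > 36%; LTV 56.5% ≤ 85% → does not qualify.
Option C: score 676 ≥ 640; DTI 41% ≤ 45%; LTV 56.5% ≤ 85%; employment 26 ≥ 24 mo; reserves 13.0 ≥ 6 mo → qualifies.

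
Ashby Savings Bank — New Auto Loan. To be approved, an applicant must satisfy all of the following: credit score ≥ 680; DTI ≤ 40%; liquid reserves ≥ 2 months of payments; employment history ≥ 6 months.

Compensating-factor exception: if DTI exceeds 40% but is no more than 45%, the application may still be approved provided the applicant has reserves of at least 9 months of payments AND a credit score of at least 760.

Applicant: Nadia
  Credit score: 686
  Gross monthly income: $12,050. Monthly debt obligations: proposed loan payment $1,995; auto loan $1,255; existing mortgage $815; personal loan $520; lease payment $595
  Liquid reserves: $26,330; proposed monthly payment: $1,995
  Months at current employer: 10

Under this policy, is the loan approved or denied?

Denied

Credit score 686 ≥ 680 (meets base)
Total debts = (1,995 + 1,255 + 815 + 520 + 595) = 5,180. DTI = 5,180/12,050 = 43% > 40% — standard DTI limit exceeded.
Reserves = 26,330/1,995 = 13.2 months ≥ 2
Employment 10 ≥ 6 months
DTI 43% is within the 40%–45% exception band; checking compensating factors.
Reserves 13.2 ≥ 9 months; credit score 686 < 760.
Override conditions not both satisfied; exception does not apply.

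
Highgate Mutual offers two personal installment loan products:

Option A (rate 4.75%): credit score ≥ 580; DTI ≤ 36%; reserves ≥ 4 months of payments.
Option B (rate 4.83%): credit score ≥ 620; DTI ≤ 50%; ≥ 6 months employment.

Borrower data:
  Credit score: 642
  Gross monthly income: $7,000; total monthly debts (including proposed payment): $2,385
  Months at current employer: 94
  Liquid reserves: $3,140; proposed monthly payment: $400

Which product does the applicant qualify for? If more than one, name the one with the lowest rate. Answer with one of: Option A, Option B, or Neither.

DTI = 2,385/7,000 = 34.1%.
Reserves = 3,140/400 = 7.8 months.
Option A: score 642 ≥ 580; DTI 34.1% ≤ 36%; reserves 7.8 ≥ 4 mo → qualifies.
Option B: score 642 ≥ 620; DTI 34.1% ≤ 50%; employment 94 ≥ 6 mo → qualifies.
Qualifying: Option A, Option B. Lowest rate is 4.75% → Option A.

Option A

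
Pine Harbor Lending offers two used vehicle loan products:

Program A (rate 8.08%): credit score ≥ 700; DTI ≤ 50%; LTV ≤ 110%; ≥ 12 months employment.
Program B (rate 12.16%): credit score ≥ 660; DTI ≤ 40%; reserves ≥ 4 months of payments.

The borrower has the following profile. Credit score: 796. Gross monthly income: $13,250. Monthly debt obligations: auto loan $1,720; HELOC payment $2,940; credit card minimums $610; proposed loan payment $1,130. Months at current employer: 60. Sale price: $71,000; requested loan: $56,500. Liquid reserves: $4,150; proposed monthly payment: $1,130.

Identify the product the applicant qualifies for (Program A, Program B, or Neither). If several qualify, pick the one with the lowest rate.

Total debts = (1,720 + 2,940 + 610 + 1,130) = 6,400; DTI = 6,400/13,250 = 48.3%.
LTV = 56,500/71,000 = 79.6%.
Reserves = 4,150/1,130 = 3.7 months.
Program A: score 796 ≥ 700; DTI 48.3% ≤ 50%; LTV 79.6% ≤ 110%; employment 60 ≥ 12 mo → qualifies.
Program B: score 796 ≥ 660; DTI 48.3% > 40%; reserves 3.7 < 4 mo → does not qualify.

Program A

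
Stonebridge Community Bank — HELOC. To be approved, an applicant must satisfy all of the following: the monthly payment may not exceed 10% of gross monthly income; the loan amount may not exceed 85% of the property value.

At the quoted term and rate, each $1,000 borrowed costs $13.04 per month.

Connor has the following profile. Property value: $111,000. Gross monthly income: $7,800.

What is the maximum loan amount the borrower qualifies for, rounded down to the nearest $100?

Payment cap: 10% × $7,800 = $780/month.
At $13.04 per $1,000, that supports 780/13.04 × 1,000 ≈ $59,815 → $59,800.
LTV cap: 85% × $111,000 = $94,350 → $94,300.
Binding constraint: payment-to-income.

$59,800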